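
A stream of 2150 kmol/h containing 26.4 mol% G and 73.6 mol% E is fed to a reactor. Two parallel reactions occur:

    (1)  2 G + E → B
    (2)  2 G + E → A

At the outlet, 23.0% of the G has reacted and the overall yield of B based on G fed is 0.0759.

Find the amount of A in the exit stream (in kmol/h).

22.2 kmol/h

Yield of B: 1ξ₁ / 567.6 = 0.0759 → ξ₁ = 43.08 kmol/h.
Conversion of G: 2ξ₁ + 2ξ₂ = 0.23 × 567.6 = 130.5 → ξ₂ = 22.19 kmol/h.
Outlet amounts (n = n₀ + Σ ν·ξ):
  G: 567.6 − 2(43.08) − 2(22.19) = 437.1
  E: 1582 − 1(43.08) − 1(22.19) = 1517
  B: 0 + 1(43.08) = 43.08
  A: 0 + 1(22.19) = 22.19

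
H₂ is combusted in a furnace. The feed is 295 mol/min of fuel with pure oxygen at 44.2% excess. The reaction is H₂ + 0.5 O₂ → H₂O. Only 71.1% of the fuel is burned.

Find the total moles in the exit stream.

403 mol/min

Stoichiometric O₂ = 0.5 × 295 = 147.5 mol/min; O₂ fed = 147.5 × 1.442 = 212.7 mol/min.
Fuel reacted = 0.711 × 295 → ξ = 209.7 mol/min.
Outlet (n = n₀ + ν ξ):
  H₂: 295 − 1(209.7) = 85.26
  O₂: 212.7 − 0.5(209.7) = 107.8
  H₂O: 0 + 1(209.7) = 209.7
Total out = 85.26 + 107.8 + 209.7 = 402.8 mol/min.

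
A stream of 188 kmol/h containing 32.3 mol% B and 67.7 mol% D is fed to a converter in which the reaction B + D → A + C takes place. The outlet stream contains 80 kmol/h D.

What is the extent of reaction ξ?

For D: n = n₀ − 1ξ → 80 = 127.3 − 1ξ, giving ξ = 47.28 kmol/h.
Outlet amounts (n = n₀ + ν ξ):
  B: 60.72 − 1(47.28) = 13.45
  D: 127.3 − 1(47.28) = 80
  A: 0 + 1(47.28) = 47.28
  C: 0 + 1(47.28) = 47.28

ξ = 47.3 kmol/h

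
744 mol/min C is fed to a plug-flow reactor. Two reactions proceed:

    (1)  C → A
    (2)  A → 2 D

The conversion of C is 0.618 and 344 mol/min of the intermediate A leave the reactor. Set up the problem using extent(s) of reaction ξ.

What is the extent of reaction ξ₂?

Conversion of C: C consumed = 1ξ₁ = 0.618 × 744 → ξ₁ = 459.8 mol/min.
A balance: n_A = 0 + 1ξ₁ − 1ξ₂ = 344 → ξ₂ = (1·459.8 − 344)/1 = 115.8 mol/min.
Outlet amounts (n = n₀ + Σ ν·ξ):
  C: 744 − 1(459.8) = 284.2
  A: 0 + 1(459.8) − 1(115.8) = 344
  D: 0 + 2(115.8) = 231.6

ξ₂ = 116 mol/min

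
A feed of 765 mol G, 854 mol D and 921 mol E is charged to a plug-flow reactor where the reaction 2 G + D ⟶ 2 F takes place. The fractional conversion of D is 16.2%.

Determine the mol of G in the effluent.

D reacted = 0.162 × 854 = 138.3 mol; ν_D = −1, so ξ = 138.3/1 = 138.3 mol.
Outlet amounts (n = n₀ + ν ξ):
  G: 765 − 2(138.3) = 488.3
  D: 854 − 1(138.3) = 715.7
  F: 0 + 2(138.3) = 276.7
  E: 921 (inert)

488 mol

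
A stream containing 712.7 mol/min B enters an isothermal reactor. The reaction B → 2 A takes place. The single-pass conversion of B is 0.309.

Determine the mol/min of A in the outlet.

B reacted = 0.309 × 712.7 = 220.2 mol/min; ν_B = −1, so ξ = 220.2/1 = 220.2 mol/min.
Outlet amounts (n = n₀ + ν ξ):
  B: 712.7 − 1(220.2) = 492.5
  A: 0 + 2(220.2) = 440.4

440 mol/min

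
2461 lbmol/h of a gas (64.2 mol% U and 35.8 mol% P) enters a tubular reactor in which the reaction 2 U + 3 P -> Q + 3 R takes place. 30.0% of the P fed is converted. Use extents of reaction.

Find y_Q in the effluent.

0.0371

P reacted = 0.3 × 881 = 264.3 lbmol/h; ν_P = −3, so ξ = 264.3/3 = 88.1 lbmol/h.
Outlet amounts (n = n₀ + ν ξ):
  U: 1580 − 2(88.1) = 1404
  P: 881 − 3(88.1) = 616.7
  Q: 0 + 1(88.1) = 88.1
  R: 0 + 3(88.1) = 264.3
Total out = 2373 lbmol/h; y_Q = 88.1 / 2373 = 0.03713.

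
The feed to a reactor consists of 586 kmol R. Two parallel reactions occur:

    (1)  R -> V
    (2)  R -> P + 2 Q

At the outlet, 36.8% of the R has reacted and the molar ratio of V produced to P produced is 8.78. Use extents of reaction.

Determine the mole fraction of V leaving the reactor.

0.307

Conversion of R: R consumed = 0.368 × 586 = 215.6 kmol = 1ξ₁ + 1ξ₂.
Selectivity: 1ξ₁ / (1ξ₂) = 8.78 → ξ₁ = 8.78 ξ₂.
Substitute: (1·8.78 + 1) ξ₂ = 215.6 → ξ₂ = 22.05 kmol, ξ₁ = 193.6 kmol.
Outlet amounts (n = n₀ + Σ ν·ξ):
  R: 586 − 1(193.6) − 1(22.05) = 370.4
  V: 0 + 1(193.6) = 193.6
  P: 0 + 1(22.05) = 22.05
  Q: 0 + 2(22.05) = 44.1
Total out = 630.1 kmol; y_V = 193.6 / 630.1 = 0.3072.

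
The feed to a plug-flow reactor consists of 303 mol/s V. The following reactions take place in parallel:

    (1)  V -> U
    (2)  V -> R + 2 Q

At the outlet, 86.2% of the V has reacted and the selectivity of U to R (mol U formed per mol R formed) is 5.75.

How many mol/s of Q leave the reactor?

77.4 mol/s

Conversion of V: V consumed = 0.862 × 303 = 261.2 mol/s = 1ξ₁ + 1ξ₂.
Selectivity: 1ξ₁ / (1ξ₂) = 5.75 → ξ₁ = 5.75 ξ₂.
Substitute: (1·5.75 + 1) ξ₂ = 261.2 → ξ₂ = 38.69 mol/s, ξ₁ = 222.5 mol/s.
Outlet amounts (n = n₀ + Σ ν·ξ):
  V: 303 − 1(222.5) − 1(38.69) = 41.81
  U: 0 + 1(222.5) = 222.5
  R: 0 + 1(38.69) = 38.69
  Q: 0 + 2(38.69) = 77.39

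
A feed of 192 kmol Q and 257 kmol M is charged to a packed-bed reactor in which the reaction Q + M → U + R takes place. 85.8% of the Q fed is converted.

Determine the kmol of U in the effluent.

165 kmol

Q reacted = 0.858 × 192 = 164.7 kmol; ν_Q = −1, so ξ = 164.7/1 = 164.7 kmol.
Outlet amounts (n = n₀ + ν ξ):
  Q: 192 − 1(164.7) = 27.26
  M: 257 − 1(164.7) = 92.26
  U: 0 + 1(164.7) = 164.7
  R: 0 + 1(164.7) = 164.7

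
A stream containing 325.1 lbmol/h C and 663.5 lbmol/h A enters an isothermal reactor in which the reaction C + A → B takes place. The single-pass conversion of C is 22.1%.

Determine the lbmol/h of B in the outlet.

71.8 lbmol/h

C reacted = 0.221 × 325.1 = 71.85 lbmol/h; ν_C = −1, so ξ = 71.85/1 = 71.85 lbmol/h.
Outlet amounts (n = n₀ + ν ξ):
  C: 325.1 − 1(71.85) = 253.3
  A: 663.5 − 1(71.85) = 591.7
  B: 0 + 1(71.85) = 71.85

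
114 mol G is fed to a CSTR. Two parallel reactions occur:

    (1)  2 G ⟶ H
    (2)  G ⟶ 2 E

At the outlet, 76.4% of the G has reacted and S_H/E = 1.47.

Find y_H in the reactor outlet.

Conversion of G: G consumed = 0.764 × 114 = 87.1 mol = 2ξ₁ + 1ξ₂.
Selectivity: 1ξ₁ / (2ξ₂) = 1.47 → ξ₁ = 2.94 ξ₂.
Substitute: (2·2.94 + 1) ξ₂ = 87.1 → ξ₂ = 12.66 mol, ξ₁ = 37.22 mol.
Outlet amounts (n = n₀ + Σ ν·ξ):
  G: 114 − 2(37.22) − 1(12.66) = 26.9
  H: 0 + 1(37.22) = 37.22
  E: 0 + 2(12.66) = 25.32
Total out = 89.44 mol; y_H = 37.22 / 89.44 = 0.4161.

0.416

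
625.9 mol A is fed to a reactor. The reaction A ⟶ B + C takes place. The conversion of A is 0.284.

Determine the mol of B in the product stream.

178 mol

A reacted = 0.284 × 625.9 = 177.8 mol; ν_A = −1, so ξ = 177.8/1 = 177.8 mol.
Outlet amounts (n = n₀ + ν ξ):
  A: 625.9 − 1(177.8) = 448.1
  B: 0 + 1(177.8) = 177.8
  C: 0 + 1(177.8) = 177.8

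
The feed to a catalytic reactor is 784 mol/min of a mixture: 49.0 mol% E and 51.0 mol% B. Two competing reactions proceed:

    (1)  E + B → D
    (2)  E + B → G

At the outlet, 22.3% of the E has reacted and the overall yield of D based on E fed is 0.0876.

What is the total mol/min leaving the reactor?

Yield of D: 1ξ₁ / 384.2 = 0.0876 → ξ₁ = 33.65 mol/min.
Conversion of E: 1ξ₁ + 1ξ₂ = 0.223 × 384.2 = 85.67 → ξ₂ = 52.02 mol/min.
Outlet amounts (n = n₀ + Σ ν·ξ):
  E: 384.2 − 1(33.65) − 1(52.02) = 298.5
  B: 399.8 − 1(33.65) − 1(52.02) = 314.2
  D: 0 + 1(33.65) = 33.65
  G: 0 + 1(52.02) = 52.02
Total out = 298.5 + 314.2 + 33.65 + 52.02 = 698.3 mol/min.

698 mol/min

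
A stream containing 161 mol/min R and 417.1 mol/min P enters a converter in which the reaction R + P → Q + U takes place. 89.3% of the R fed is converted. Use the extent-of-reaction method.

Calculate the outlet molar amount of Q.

144 mol/min

R reacted = 0.893 × 161 = 143.8 mol/min; ν_R = −1, so ξ = 143.8/1 = 143.8 mol/min.
Outlet amounts (n = n₀ + ν ξ):
  R: 161 − 1(143.8) = 17.23
  P: 417.1 − 1(143.8) = 273.3
  Q: 0 + 1(143.8) = 143.8
  U: 0 + 1(143.8) = 143.8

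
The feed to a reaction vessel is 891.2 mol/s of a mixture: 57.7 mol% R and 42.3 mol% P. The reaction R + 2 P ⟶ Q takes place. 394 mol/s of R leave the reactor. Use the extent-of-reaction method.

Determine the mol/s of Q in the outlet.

For R: n = n₀ − 1ξ → 394 = 514.2 − 1ξ, giving ξ = 120.2 mol/s.
Outlet amounts (n = n₀ + ν ξ):
  R: 514.2 − 1(120.2) = 394
  P: 377 − 2(120.2) = 136.5
  Q: 0 + 1(120.2) = 120.2

120 mol/s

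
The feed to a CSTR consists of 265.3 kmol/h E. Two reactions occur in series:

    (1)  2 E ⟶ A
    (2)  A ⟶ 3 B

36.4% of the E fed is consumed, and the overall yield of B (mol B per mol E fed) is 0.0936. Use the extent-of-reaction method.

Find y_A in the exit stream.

0.171

Conversion of E: E consumed = 2ξ₁ = 0.364 × 265.3 → ξ₁ = 48.28 kmol/h.
Yield of B: 3ξ₂ / 265.3 = 0.0936 → ξ₂ = 8.277 kmol/h.
Outlet amounts (n = n₀ + Σ ν·ξ):
  E: 265.3 − 2(48.28) = 168.7
  A: 0 + 1(48.28) − 1(8.277) = 40.01
  B: 0 + 3(8.277) = 24.83
Total out = 233.6 kmol/h; y_A = 40.01 / 233.6 = 0.1713.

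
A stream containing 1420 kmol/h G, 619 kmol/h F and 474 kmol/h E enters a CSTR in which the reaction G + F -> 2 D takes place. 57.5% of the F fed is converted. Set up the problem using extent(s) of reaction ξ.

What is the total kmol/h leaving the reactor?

2510 kmol/h

F reacted = 0.575 × 619 = 355.9 kmol/h; ν_F = −1, so ξ = 355.9/1 = 355.9 kmol/h.
Outlet amounts (n = n₀ + ν ξ):
  G: 1420 − 1(355.9) = 1064
  F: 619 − 1(355.9) = 263.1
  D: 0 + 2(355.9) = 711.8
  E: 474 (inert)
Total out = 1064 + 263.1 + 711.8 + 474 = 2513 kmol/h.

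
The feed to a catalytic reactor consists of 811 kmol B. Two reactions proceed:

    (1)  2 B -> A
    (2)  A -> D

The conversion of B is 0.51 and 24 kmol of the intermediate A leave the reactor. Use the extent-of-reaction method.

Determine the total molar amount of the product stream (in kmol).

604 kmol

Conversion of B: B consumed = 2ξ₁ = 0.51 × 811 → ξ₁ = 206.8 kmol.
A balance: n_A = 0 + 1ξ₁ − 1ξ₂ = 24 → ξ₂ = (1·206.8 − 24)/1 = 182.8 kmol.
Outlet amounts (n = n₀ + Σ ν·ξ):
  B: 811 − 2(206.8) = 397.4
  A: 0 + 1(206.8) − 1(182.8) = 24
  D: 0 + 1(182.8) = 182.8
Total out = 397.4 + 24 + 182.8 = 604.2 kmol.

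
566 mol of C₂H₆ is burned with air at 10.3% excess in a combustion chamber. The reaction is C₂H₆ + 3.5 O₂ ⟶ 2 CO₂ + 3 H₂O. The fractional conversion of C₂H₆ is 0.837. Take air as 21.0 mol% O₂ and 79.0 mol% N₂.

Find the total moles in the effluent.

11200 mol

Stoichiometric O₂ = 3.5 × 566 = 1981 mol; O₂ fed = 1981 × 1.103 = 2185 mol.
N₂ fed = 2185 × 79/21 = 8220 mol.
Fuel reacted = 0.837 × 566 → ξ = 473.7 mol.
Outlet (n = n₀ + ν ξ):
  C₂H₆: 566 − 1(473.7) = 92.26
  O₂: 2185 − 3.5(473.7) = 526.9
  N₂: 8220 (inert)
  CO₂: 0 + 2(473.7) = 947.5
  H₂O: 0 + 3(473.7) = 1421
Total out = 92.26 + 526.9 + 8220 + 947.5 + 1421 = 11210 mol.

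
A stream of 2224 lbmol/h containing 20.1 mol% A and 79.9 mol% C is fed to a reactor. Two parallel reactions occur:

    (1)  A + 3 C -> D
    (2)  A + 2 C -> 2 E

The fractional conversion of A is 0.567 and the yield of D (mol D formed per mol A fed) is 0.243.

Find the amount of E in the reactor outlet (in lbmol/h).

290 lbmol/h

Yield of D: 1ξ₁ / 447 = 0.243 → ξ₁ = 108.6 lbmol/h.
Conversion of A: 1ξ₁ + 1ξ₂ = 0.567 × 447 = 253.5 → ξ₂ = 144.8 lbmol/h.
Outlet amounts (n = n₀ + Σ ν·ξ):
  A: 447 − 1(108.6) − 1(144.8) = 193.6
  C: 1777 − 3(108.6) − 2(144.8) = 1161
  D: 0 + 1(108.6) = 108.6
  E: 0 + 2(144.8) = 289.7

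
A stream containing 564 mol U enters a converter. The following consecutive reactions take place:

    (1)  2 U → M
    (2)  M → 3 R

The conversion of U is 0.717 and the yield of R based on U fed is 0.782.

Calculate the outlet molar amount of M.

Conversion of U: U consumed = 2ξ₁ = 0.717 × 564 → ξ₁ = 202.2 mol.
Yield of R: 3ξ₂ / 564 = 0.782 → ξ₂ = 147 mol.
Outlet amounts (n = n₀ + Σ ν·ξ):
  U: 564 − 2(202.2) = 159.6
  M: 0 + 1(202.2) − 1(147) = 55.18
  R: 0 + 3(147) = 441

55.2 mol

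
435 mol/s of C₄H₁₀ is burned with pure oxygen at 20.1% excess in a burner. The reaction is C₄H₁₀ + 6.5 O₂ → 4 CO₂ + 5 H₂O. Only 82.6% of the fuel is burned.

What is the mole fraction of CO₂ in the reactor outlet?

0.329

Stoichiometric O₂ = 6.5 × 435 = 2828 mol/s; O₂ fed = 2828 × 1.201 = 3396 mol/s.
Fuel reacted = 0.826 × 435 → ξ = 359.3 mol/s.
Outlet (n = n₀ + ν ξ):
  C₄H₁₀: 435 − 1(359.3) = 75.69
  O₂: 3396 − 6.5(359.3) = 1060
  CO₂: 0 + 4(359.3) = 1437
  H₂O: 0 + 5(359.3) = 1797
Total out = 4370 mol/s; y_CO₂ = 1437 / 4370 = 0.3289.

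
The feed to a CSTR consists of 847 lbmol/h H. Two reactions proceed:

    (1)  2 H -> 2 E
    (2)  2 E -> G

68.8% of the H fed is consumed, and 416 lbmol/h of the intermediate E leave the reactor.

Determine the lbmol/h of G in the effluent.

Conversion of H: H consumed = 2ξ₁ = 0.688 × 847 → ξ₁ = 291.4 lbmol/h.
E balance: n_E = 0 + 2ξ₁ − 2ξ₂ = 416 → ξ₂ = (2·291.4 − 416)/2 = 83.37 lbmol/h.
Outlet amounts (n = n₀ + Σ ν·ξ):
  H: 847 − 2(291.4) = 264.3
  E: 0 + 2(291.4) − 2(83.37) = 416
  G: 0 + 1(83.37) = 83.37

83.4 lbmol/h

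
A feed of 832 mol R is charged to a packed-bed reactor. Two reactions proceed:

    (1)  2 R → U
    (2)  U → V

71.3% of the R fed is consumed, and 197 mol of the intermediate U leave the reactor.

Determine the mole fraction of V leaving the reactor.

Conversion of R: R consumed = 2ξ₁ = 0.713 × 832 → ξ₁ = 296.6 mol.
U balance: n_U = 0 + 1ξ₁ − 1ξ₂ = 197 → ξ₂ = (1·296.6 − 197)/1 = 99.61 mol.
Outlet amounts (n = n₀ + Σ ν·ξ):
  R: 832 − 2(296.6) = 238.8
  U: 0 + 1(296.6) − 1(99.61) = 197
  V: 0 + 1(99.61) = 99.61
Total out = 535.4 mol; y_V = 99.61 / 535.4 = 0.186.

0.186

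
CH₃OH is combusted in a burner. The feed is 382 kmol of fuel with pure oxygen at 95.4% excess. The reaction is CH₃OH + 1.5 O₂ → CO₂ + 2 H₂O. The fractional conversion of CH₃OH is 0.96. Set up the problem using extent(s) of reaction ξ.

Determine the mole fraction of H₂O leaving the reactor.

0.435

Stoichiometric O₂ = 1.5 × 382 = 573 kmol; O₂ fed = 573 × 1.954 = 1120 kmol.
Fuel reacted = 0.96 × 382 → ξ = 366.7 kmol.
Outlet (n = n₀ + ν ξ):
  CH₃OH: 382 − 1(366.7) = 15.28
  O₂: 1120 − 1.5(366.7) = 569.6
  CO₂: 0 + 1(366.7) = 366.7
  H₂O: 0 + 2(366.7) = 733.4
Total out = 1685 kmol; y_H₂O = 733.4 / 1685 = 0.4353.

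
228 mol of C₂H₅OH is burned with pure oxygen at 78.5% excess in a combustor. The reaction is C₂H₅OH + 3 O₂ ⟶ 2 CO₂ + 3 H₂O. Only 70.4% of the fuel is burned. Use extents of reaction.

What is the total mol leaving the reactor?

Stoichiometric O₂ = 3 × 228 = 684 mol; O₂ fed = 684 × 1.785 = 1221 mol.
Fuel reacted = 0.704 × 228 → ξ = 160.5 mol.
Outlet (n = n₀ + ν ξ):
  C₂H₅OH: 228 − 1(160.5) = 67.49
  O₂: 1221 − 3(160.5) = 739.4
  CO₂: 0 + 2(160.5) = 321
  H₂O: 0 + 3(160.5) = 481.5
Total out = 67.49 + 739.4 + 321 + 481.5 = 1609 mol.

1610 mol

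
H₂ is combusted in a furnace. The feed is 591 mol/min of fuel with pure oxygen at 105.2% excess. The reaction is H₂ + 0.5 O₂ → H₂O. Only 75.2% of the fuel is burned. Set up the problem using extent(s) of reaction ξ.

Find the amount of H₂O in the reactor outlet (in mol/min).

444 mol/min

Stoichiometric O₂ = 0.5 × 591 = 295.5 mol/min; O₂ fed = 295.5 × 2.052 = 606.4 mol/min.
Fuel reacted = 0.752 × 591 → ξ = 444.4 mol/min.
Outlet (n = n₀ + ν ξ):
  H₂: 591 − 1(444.4) = 146.6
  O₂: 606.4 − 0.5(444.4) = 384.1
  H₂O: 0 + 1(444.4) = 444.4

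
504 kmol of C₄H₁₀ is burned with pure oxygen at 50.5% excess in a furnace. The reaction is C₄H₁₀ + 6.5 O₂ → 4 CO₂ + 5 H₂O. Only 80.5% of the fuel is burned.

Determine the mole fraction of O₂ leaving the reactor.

0.379

Stoichiometric O₂ = 6.5 × 504 = 3276 kmol; O₂ fed = 3276 × 1.505 = 4930 kmol.
Fuel reacted = 0.805 × 504 → ξ = 405.7 kmol.
Outlet (n = n₀ + ν ξ):
  C₄H₁₀: 504 − 1(405.7) = 98.28
  O₂: 4930 − 6.5(405.7) = 2293
  CO₂: 0 + 4(405.7) = 1623
  H₂O: 0 + 5(405.7) = 2029
Total out = 6043 kmol; y_O₂ = 2293 / 6043 = 0.3795.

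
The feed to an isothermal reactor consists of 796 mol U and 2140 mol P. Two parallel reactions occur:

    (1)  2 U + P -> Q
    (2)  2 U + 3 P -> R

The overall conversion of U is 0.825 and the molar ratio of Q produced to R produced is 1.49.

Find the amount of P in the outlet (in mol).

1550 mol

Conversion of U: U consumed = 0.825 × 796 = 656.7 mol = 2ξ₁ + 2ξ₂.
Selectivity: 1ξ₁ / (1ξ₂) = 1.49 → ξ₁ = 1.49 ξ₂.
Substitute: (2·1.49 + 2) ξ₂ = 656.7 → ξ₂ = 131.9 mol, ξ₁ = 196.5 mol.
Outlet amounts (n = n₀ + Σ ν·ξ):
  U: 796 − 2(196.5) − 2(131.9) = 139.3
  P: 2140 − 1(196.5) − 3(131.9) = 1548
  Q: 0 + 1(196.5) = 196.5
  R: 0 + 1(131.9) = 131.9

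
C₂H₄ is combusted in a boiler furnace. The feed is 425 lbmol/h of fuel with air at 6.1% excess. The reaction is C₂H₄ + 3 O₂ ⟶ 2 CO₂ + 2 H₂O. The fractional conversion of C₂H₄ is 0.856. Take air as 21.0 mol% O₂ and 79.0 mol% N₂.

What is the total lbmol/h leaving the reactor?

6870 lbmol/h

Stoichiometric O₂ = 3 × 425 = 1275 lbmol/h; O₂ fed = 1275 × 1.061 = 1353 lbmol/h.
N₂ fed = 1353 × 79/21 = 5089 lbmol/h.
Fuel reacted = 0.856 × 425 → ξ = 363.8 lbmol/h.
Outlet (n = n₀ + ν ξ):
  C₂H₄: 425 − 1(363.8) = 61.2
  O₂: 1353 − 3(363.8) = 261.4
  N₂: 5089 (inert)
  CO₂: 0 + 2(363.8) = 727.6
  H₂O: 0 + 2(363.8) = 727.6
Total out = 61.2 + 261.4 + 5089 + 727.6 + 727.6 = 6867 lbmol/h.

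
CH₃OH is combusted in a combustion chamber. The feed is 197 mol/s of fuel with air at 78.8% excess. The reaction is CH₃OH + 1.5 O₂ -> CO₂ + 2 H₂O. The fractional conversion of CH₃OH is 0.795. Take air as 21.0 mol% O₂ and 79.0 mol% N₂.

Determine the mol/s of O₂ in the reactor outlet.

Stoichiometric O₂ = 1.5 × 197 = 295.5 mol/s; O₂ fed = 295.5 × 1.788 = 528.4 mol/s.
N₂ fed = 528.4 × 79/21 = 1988 mol/s.
Fuel reacted = 0.795 × 197 → ξ = 156.6 mol/s.
Outlet (n = n₀ + ν ξ):
  CH₃OH: 197 − 1(156.6) = 40.38
  O₂: 528.4 − 1.5(156.6) = 293.4
  N₂: 1988 (inert)
  CO₂: 0 + 1(156.6) = 156.6
  H₂O: 0 + 2(156.6) = 313.2

293 mol/s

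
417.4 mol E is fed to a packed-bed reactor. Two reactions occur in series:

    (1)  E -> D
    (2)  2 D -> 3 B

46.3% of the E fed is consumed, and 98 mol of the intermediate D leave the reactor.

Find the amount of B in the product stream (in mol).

Conversion of E: E consumed = 1ξ₁ = 0.463 × 417.4 → ξ₁ = 193.3 mol.
D balance: n_D = 0 + 1ξ₁ − 2ξ₂ = 98 → ξ₂ = (1·193.3 − 98)/2 = 47.63 mol.
Outlet amounts (n = n₀ + Σ ν·ξ):
  E: 417.4 − 1(193.3) = 224.1
  D: 0 + 1(193.3) − 2(47.63) = 98
  B: 0 + 3(47.63) = 142.9

143 mol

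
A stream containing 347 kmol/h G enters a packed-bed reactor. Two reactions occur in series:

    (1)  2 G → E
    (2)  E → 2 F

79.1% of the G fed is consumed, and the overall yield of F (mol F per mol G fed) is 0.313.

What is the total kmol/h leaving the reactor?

Conversion of G: G consumed = 2ξ₁ = 0.791 × 347 → ξ₁ = 137.2 kmol/h.
Yield of F: 2ξ₂ / 347 = 0.313 → ξ₂ = 54.31 kmol/h.
Outlet amounts (n = n₀ + Σ ν·ξ):
  G: 347 − 2(137.2) = 72.52
  E: 0 + 1(137.2) − 1(54.31) = 82.93
  F: 0 + 2(54.31) = 108.6
Total out = 72.52 + 82.93 + 108.6 = 264.1 kmol/h.

264 kmol/h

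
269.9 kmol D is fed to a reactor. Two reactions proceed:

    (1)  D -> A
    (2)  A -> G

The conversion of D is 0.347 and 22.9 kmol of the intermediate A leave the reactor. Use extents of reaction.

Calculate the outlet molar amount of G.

Conversion of D: D consumed = 1ξ₁ = 0.347 × 269.9 → ξ₁ = 93.66 kmol.
A balance: n_A = 0 + 1ξ₁ − 1ξ₂ = 22.9 → ξ₂ = (1·93.66 − 22.9)/1 = 70.76 kmol.
Outlet amounts (n = n₀ + Σ ν·ξ):
  D: 269.9 − 1(93.66) = 176.2
  A: 0 + 1(93.66) − 1(70.76) = 22.9
  G: 0 + 1(70.76) = 70.76

70.8 kmol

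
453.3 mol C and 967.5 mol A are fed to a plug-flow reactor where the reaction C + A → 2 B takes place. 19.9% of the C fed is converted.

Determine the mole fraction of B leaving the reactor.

C reacted = 0.199 × 453.3 = 90.21 mol; ν_C = −1, so ξ = 90.21/1 = 90.21 mol.
Outlet amounts (n = n₀ + ν ξ):
  C: 453.3 − 1(90.21) = 363.1
  A: 967.5 − 1(90.21) = 877.3
  B: 0 + 2(90.21) = 180.4
Total out = 1421 mol; y_B = 180.4 / 1421 = 0.127.

0.127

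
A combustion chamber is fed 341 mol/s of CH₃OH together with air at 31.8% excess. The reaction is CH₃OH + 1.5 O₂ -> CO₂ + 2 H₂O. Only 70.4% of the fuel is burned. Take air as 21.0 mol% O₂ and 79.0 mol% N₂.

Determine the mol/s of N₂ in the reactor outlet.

Stoichiometric O₂ = 1.5 × 341 = 511.5 mol/s; O₂ fed = 511.5 × 1.318 = 674.2 mol/s.
N₂ fed = 674.2 × 79/21 = 2536 mol/s.
Fuel reacted = 0.704 × 341 → ξ = 240.1 mol/s.
Outlet (n = n₀ + ν ξ):
  CH₃OH: 341 − 1(240.1) = 100.9
  O₂: 674.2 − 1.5(240.1) = 314.1
  N₂: 2536 (inert)
  CO₂: 0 + 1(240.1) = 240.1
  H₂O: 0 + 2(240.1) = 480.1

2540 mol/s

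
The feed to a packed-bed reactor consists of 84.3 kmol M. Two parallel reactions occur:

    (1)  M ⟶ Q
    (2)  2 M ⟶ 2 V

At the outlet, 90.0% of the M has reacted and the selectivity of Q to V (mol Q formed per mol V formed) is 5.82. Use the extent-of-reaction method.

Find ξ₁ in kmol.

Conversion of M: M consumed = 0.9 × 84.3 = 75.87 kmol = 1ξ₁ + 2ξ₂.
Selectivity: 1ξ₁ / (2ξ₂) = 5.82 → ξ₁ = 11.64 ξ₂.
Substitute: (1·11.64 + 2) ξ₂ = 75.87 → ξ₂ = 5.562 kmol, ξ₁ = 64.75 kmol.
Outlet amounts (n = n₀ + Σ ν·ξ):
  M: 84.3 − 1(64.75) − 2(5.562) = 8.43
  Q: 0 + 1(64.75) = 64.75
  V: 0 + 2(5.562) = 11.12

ξ₁ = 64.7 kmol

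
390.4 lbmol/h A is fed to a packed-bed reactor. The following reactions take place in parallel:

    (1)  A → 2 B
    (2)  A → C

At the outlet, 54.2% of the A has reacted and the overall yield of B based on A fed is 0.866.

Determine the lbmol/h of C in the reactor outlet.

42.6 lbmol/h

Yield of B: 2ξ₁ / 390.4 = 0.866 → ξ₁ = 169 lbmol/h.
Conversion of A: 1ξ₁ + 1ξ₂ = 0.542 × 390.4 = 211.6 → ξ₂ = 42.55 lbmol/h.
Outlet amounts (n = n₀ + Σ ν·ξ):
  A: 390.4 − 1(169) − 1(42.55) = 178.8
  B: 0 + 2(169) = 338.1
  C: 0 + 1(42.55) = 42.55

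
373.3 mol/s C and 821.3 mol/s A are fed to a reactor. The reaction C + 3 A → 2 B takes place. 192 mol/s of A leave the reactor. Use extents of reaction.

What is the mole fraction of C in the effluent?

For A: n = n₀ − 3ξ → 192 = 821.3 − 3ξ, giving ξ = 209.8 mol/s.
Outlet amounts (n = n₀ + ν ξ):
  C: 373.3 − 1(209.8) = 163.5
  A: 821.3 − 3(209.8) = 192
  B: 0 + 2(209.8) = 419.5
Total out = 775.1 mol/s; y_C = 163.5 / 775.1 = 0.211.

0.211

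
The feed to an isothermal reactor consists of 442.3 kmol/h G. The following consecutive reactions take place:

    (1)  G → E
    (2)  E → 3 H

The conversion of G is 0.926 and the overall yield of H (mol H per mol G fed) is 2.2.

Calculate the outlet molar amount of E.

85.2 kmol/h

Conversion of G: G consumed = 1ξ₁ = 0.926 × 442.3 → ξ₁ = 409.6 kmol/h.
Yield of H: 3ξ₂ / 442.3 = 2.2 → ξ₂ = 324.4 kmol/h.
Outlet amounts (n = n₀ + Σ ν·ξ):
  G: 442.3 − 1(409.6) = 32.73
  E: 0 + 1(409.6) − 1(324.4) = 85.22
  H: 0 + 3(324.4) = 973.1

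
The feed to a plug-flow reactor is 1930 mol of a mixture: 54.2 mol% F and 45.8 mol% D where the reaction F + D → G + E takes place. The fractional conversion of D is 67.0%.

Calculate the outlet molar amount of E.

592 mol

D reacted = 0.67 × 883.9 = 592.2 mol; ν_D = −1, so ξ = 592.2/1 = 592.2 mol.
Outlet amounts (n = n₀ + ν ξ):
  F: 1046 − 1(592.2) = 453.8
  D: 883.9 − 1(592.2) = 291.7
  G: 0 + 1(592.2) = 592.2
  E: 0 + 1(592.2) = 592.2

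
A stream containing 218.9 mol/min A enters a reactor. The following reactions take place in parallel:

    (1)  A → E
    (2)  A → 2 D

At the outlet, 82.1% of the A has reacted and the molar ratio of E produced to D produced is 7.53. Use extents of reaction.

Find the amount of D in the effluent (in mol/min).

Conversion of A: A consumed = 0.821 × 218.9 = 179.7 mol/min = 1ξ₁ + 1ξ₂.
Selectivity: 1ξ₁ / (2ξ₂) = 7.53 → ξ₁ = 15.06 ξ₂.
Substitute: (1·15.06 + 1) ξ₂ = 179.7 → ξ₂ = 11.19 mol/min, ξ₁ = 168.5 mol/min.
Outlet amounts (n = n₀ + Σ ν·ξ):
  A: 218.9 − 1(168.5) − 1(11.19) = 39.18
  E: 0 + 1(168.5) = 168.5
  D: 0 + 2(11.19) = 22.38

22.4 mol/min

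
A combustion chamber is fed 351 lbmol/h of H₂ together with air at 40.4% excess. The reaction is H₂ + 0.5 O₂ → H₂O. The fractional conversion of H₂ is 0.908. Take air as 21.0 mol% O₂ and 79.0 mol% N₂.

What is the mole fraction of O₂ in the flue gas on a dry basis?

Stoichiometric O₂ = 0.5 × 351 = 175.5 lbmol/h; O₂ fed = 175.5 × 1.404 = 246.4 lbmol/h.
N₂ fed = 246.4 × 79/21 = 926.9 lbmol/h.
Fuel reacted = 0.908 × 351 → ξ = 318.7 lbmol/h.
Outlet (n = n₀ + ν ξ):
  H₂: 351 − 1(318.7) = 32.29
  O₂: 246.4 − 0.5(318.7) = 87.05
  N₂: 926.9 (inert)
  H₂O: 0 + 1(318.7) = 318.7
Dry total = 1046 lbmol/h; y_O₂ (dry) = 87.05 / 1046 = 0.0832.

0.0832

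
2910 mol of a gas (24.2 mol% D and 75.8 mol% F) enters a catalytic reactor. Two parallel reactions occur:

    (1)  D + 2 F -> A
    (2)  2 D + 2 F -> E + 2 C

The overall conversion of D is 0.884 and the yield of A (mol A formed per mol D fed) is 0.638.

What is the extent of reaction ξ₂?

ξ₂ = 86.6 mol

Yield of A: 1ξ₁ / 704.2 = 0.638 → ξ₁ = 449.3 mol.
Conversion of D: 1ξ₁ + 2ξ₂ = 0.884 × 704.2 = 622.5 → ξ₂ = 86.62 mol.
Outlet amounts (n = n₀ + Σ ν·ξ):
  D: 704.2 − 1(449.3) − 2(86.62) = 81.69
  F: 2206 − 2(449.3) − 2(86.62) = 1134
  A: 0 + 1(449.3) = 449.3
  E: 0 + 1(86.62) = 86.62
  C: 0 + 2(86.62) = 173.2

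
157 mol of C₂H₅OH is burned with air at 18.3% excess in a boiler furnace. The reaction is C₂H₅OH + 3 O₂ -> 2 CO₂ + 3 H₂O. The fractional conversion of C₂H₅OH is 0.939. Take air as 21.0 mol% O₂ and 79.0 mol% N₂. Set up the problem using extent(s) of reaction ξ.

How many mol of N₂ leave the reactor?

Stoichiometric O₂ = 3 × 157 = 471 mol; O₂ fed = 471 × 1.183 = 557.2 mol.
N₂ fed = 557.2 × 79/21 = 2096 mol.
Fuel reacted = 0.939 × 157 → ξ = 147.4 mol.
Outlet (n = n₀ + ν ξ):
  C₂H₅OH: 157 − 1(147.4) = 9.577
  O₂: 557.2 − 3(147.4) = 114.9
  N₂: 2096 (inert)
  CO₂: 0 + 2(147.4) = 294.8
  H₂O: 0 + 3(147.4) = 442.3

2100 mol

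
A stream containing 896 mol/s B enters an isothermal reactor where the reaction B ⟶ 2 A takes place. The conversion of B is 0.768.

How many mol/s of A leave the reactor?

1380 mol/s

B reacted = 0.768 × 896 = 688.1 mol/s; ν_B = −1, so ξ = 688.1/1 = 688.1 mol/s.
Outlet amounts (n = n₀ + ν ξ):
  B: 896 − 1(688.1) = 207.9
  A: 0 + 2(688.1) = 1376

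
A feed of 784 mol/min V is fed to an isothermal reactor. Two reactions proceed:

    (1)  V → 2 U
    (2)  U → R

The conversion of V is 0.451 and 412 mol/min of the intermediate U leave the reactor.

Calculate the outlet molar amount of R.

295 mol/min

Conversion of V: V consumed = 1ξ₁ = 0.451 × 784 → ξ₁ = 353.6 mol/min.
U balance: n_U = 0 + 2ξ₁ − 1ξ₂ = 412 → ξ₂ = (2·353.6 − 412)/1 = 295.2 mol/min.
Outlet amounts (n = n₀ + Σ ν·ξ):
  V: 784 − 1(353.6) = 430.4
  U: 0 + 2(353.6) − 1(295.2) = 412
  R: 0 + 1(295.2) = 295.2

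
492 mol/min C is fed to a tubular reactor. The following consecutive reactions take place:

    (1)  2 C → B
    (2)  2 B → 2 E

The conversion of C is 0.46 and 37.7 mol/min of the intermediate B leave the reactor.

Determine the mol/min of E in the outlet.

Conversion of C: C consumed = 2ξ₁ = 0.46 × 492 → ξ₁ = 113.2 mol/min.
B balance: n_B = 0 + 1ξ₁ − 2ξ₂ = 37.7 → ξ₂ = (1·113.2 − 37.7)/2 = 37.73 mol/min.
Outlet amounts (n = n₀ + Σ ν·ξ):
  C: 492 − 2(113.2) = 265.7
  B: 0 + 1(113.2) − 2(37.73) = 37.7
  E: 0 + 2(37.73) = 75.46

75.5 mol/min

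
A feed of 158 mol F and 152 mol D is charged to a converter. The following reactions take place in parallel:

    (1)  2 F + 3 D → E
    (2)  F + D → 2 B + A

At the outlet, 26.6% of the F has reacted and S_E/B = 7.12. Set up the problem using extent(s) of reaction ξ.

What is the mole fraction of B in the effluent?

Conversion of F: F consumed = 0.266 × 158 = 42.03 mol = 2ξ₁ + 1ξ₂.
Selectivity: 1ξ₁ / (2ξ₂) = 7.12 → ξ₁ = 14.24 ξ₂.
Substitute: (2·14.24 + 1) ξ₂ = 42.03 → ξ₂ = 1.426 mol, ξ₁ = 20.3 mol.
Outlet amounts (n = n₀ + Σ ν·ξ):
  F: 158 − 2(20.3) − 1(1.426) = 116
  D: 152 − 3(20.3) − 1(1.426) = 89.67
  E: 0 + 1(20.3) = 20.3
  B: 0 + 2(1.426) = 2.851
  A: 0 + 1(1.426) = 1.426
Total out = 230.2 mol; y_B = 2.851 / 230.2 = 0.01239.

0.0124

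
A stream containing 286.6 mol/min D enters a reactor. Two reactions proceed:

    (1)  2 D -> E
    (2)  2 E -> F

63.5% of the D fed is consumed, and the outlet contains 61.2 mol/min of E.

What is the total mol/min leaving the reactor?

Conversion of D: D consumed = 2ξ₁ = 0.635 × 286.6 → ξ₁ = 91 mol/min.
E balance: n_E = 0 + 1ξ₁ − 2ξ₂ = 61.2 → ξ₂ = (1·91 − 61.2)/2 = 14.9 mol/min.
Outlet amounts (n = n₀ + Σ ν·ξ):
  D: 286.6 − 2(91) = 104.6
  E: 0 + 1(91) − 2(14.9) = 61.2
  F: 0 + 1(14.9) = 14.9
Total out = 104.6 + 61.2 + 14.9 = 180.7 mol/min.

181 mol/min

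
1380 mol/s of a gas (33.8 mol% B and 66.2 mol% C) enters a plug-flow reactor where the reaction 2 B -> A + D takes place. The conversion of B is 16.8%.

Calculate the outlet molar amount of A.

B reacted = 0.168 × 466.4 = 78.36 mol/s; ν_B = −2, so ξ = 78.36/2 = 39.18 mol/s.
Outlet amounts (n = n₀ + ν ξ):
  B: 466.4 − 2(39.18) = 388.1
  A: 0 + 1(39.18) = 39.18
  D: 0 + 1(39.18) = 39.18
  C: 913.6 (inert)

39.2 mol/s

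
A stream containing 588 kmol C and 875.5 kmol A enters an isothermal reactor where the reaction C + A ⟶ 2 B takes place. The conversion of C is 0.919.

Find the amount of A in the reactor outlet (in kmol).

C reacted = 0.919 × 588 = 540.4 kmol; ν_C = −1, so ξ = 540.4/1 = 540.4 kmol.
Outlet amounts (n = n₀ + ν ξ):
  C: 588 − 1(540.4) = 47.63
  A: 875.5 − 1(540.4) = 335.1
  B: 0 + 2(540.4) = 1081

335 kmol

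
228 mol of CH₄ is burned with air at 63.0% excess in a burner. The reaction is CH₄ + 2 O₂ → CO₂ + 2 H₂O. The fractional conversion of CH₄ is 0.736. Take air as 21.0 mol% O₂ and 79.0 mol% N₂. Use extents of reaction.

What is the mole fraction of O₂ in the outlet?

Stoichiometric O₂ = 2 × 228 = 456 mol; O₂ fed = 456 × 1.630 = 743.3 mol.
N₂ fed = 743.3 × 79/21 = 2796 mol.
Fuel reacted = 0.736 × 228 → ξ = 167.8 mol.
Outlet (n = n₀ + ν ξ):
  CH₄: 228 − 1(167.8) = 60.19
  O₂: 743.3 − 2(167.8) = 407.7
  N₂: 2796 (inert)
  CO₂: 0 + 1(167.8) = 167.8
  H₂O: 0 + 2(167.8) = 335.6
Total out = 3767 mol; y_O₂ = 407.7 / 3767 = 0.1082.

0.108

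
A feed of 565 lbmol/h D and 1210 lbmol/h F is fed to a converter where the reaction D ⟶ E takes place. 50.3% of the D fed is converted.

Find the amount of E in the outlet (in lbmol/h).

284 lbmol/h

D reacted = 0.503 × 565 = 284.2 lbmol/h; ν_D = −1, so ξ = 284.2/1 = 284.2 lbmol/h.
Outlet amounts (n = n₀ + ν ξ):
  D: 565 − 1(284.2) = 280.8
  E: 0 + 1(284.2) = 284.2
  F: 1210 (inert)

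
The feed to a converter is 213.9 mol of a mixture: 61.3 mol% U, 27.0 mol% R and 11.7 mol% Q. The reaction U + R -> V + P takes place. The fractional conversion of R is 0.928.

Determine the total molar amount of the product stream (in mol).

R reacted = 0.928 × 57.75 = 53.59 mol; ν_R = −1, so ξ = 53.59/1 = 53.59 mol.
Outlet amounts (n = n₀ + ν ξ):
  U: 131.1 − 1(53.59) = 77.53
  R: 57.75 − 1(53.59) = 4.158
  V: 0 + 1(53.59) = 53.59
  P: 0 + 1(53.59) = 53.59
  Q: 25.03 (inert)
Total out = 77.53 + 4.158 + 53.59 + 53.59 + 25.03 = 213.9 mol.

214 mol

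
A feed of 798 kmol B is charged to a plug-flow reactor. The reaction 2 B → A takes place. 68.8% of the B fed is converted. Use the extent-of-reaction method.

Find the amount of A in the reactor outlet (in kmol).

B reacted = 0.688 × 798 = 549 kmol; ν_B = −2, so ξ = 549/2 = 274.5 kmol.
Outlet amounts (n = n₀ + ν ξ):
  B: 798 − 2(274.5) = 249
  A: 0 + 1(274.5) = 274.5

275 kmol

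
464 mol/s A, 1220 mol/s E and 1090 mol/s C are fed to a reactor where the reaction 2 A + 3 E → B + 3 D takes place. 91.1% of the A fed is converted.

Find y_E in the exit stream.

A reacted = 0.911 × 464 = 422.7 mol/s; ν_A = −2, so ξ = 422.7/2 = 211.4 mol/s.
Outlet amounts (n = n₀ + ν ξ):
  A: 464 − 2(211.4) = 41.3
  E: 1220 − 3(211.4) = 585.9
  B: 0 + 1(211.4) = 211.4
  D: 0 + 3(211.4) = 634.1
  C: 1090 (inert)
Total out = 2563 mol/s; y_E = 585.9 / 2563 = 0.2286.

0.229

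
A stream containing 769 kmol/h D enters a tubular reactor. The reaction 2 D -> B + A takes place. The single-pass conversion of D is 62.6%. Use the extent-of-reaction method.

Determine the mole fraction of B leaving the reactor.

D reacted = 0.626 × 769 = 481.4 kmol/h; ν_D = −2, so ξ = 481.4/2 = 240.7 kmol/h.
Outlet amounts (n = n₀ + ν ξ):
  D: 769 − 2(240.7) = 287.6
  B: 0 + 1(240.7) = 240.7
  A: 0 + 1(240.7) = 240.7
Total out = 769 kmol/h; y_B = 240.7 / 769 = 0.313.

0.313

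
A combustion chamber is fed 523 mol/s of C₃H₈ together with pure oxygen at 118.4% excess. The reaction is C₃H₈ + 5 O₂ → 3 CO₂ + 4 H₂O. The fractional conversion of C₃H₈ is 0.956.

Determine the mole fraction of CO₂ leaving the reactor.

Stoichiometric O₂ = 5 × 523 = 2615 mol/s; O₂ fed = 2615 × 2.184 = 5711 mol/s.
Fuel reacted = 0.956 × 523 → ξ = 500 mol/s.
Outlet (n = n₀ + ν ξ):
  C₃H₈: 523 − 1(500) = 23.01
  O₂: 5711 − 5(500) = 3211
  CO₂: 0 + 3(500) = 1500
  H₂O: 0 + 4(500) = 2000
Total out = 6734 mol/s; y_CO₂ = 1500 / 6734 = 0.2227.

0.223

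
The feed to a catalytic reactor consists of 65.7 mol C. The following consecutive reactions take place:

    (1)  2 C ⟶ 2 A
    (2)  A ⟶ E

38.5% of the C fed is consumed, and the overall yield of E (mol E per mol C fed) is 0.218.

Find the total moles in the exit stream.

Conversion of C: C consumed = 2ξ₁ = 0.385 × 65.7 → ξ₁ = 12.65 mol.
Yield of E: 1ξ₂ / 65.7 = 0.218 → ξ₂ = 14.32 mol.
Outlet amounts (n = n₀ + Σ ν·ξ):
  C: 65.7 − 2(12.65) = 40.41
  A: 0 + 2(12.65) − 1(14.32) = 10.97
  E: 0 + 1(14.32) = 14.32
Total out = 40.41 + 10.97 + 14.32 = 65.7 mol.

65.7 mol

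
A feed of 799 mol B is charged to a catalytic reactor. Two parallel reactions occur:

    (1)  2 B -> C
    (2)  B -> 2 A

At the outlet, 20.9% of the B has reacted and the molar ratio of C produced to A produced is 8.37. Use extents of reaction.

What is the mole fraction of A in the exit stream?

0.0134

Conversion of B: B consumed = 0.209 × 799 = 167 mol = 2ξ₁ + 1ξ₂.
Selectivity: 1ξ₁ / (2ξ₂) = 8.37 → ξ₁ = 16.74 ξ₂.
Substitute: (2·16.74 + 1) ξ₂ = 167 → ξ₂ = 4.843 mol, ξ₁ = 81.07 mol.
Outlet amounts (n = n₀ + Σ ν·ξ):
  B: 799 − 2(81.07) − 1(4.843) = 632
  C: 0 + 1(81.07) = 81.07
  A: 0 + 2(4.843) = 9.686
Total out = 722.8 mol; y_A = 9.686 / 722.8 = 0.0134.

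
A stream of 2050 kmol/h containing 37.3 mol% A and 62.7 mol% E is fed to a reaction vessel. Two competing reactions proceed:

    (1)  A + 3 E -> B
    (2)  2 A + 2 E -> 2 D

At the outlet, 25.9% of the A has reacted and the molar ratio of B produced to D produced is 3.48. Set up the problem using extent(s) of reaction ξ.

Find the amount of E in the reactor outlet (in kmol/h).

Conversion of A: A consumed = 0.259 × 764.6 = 198 kmol/h = 1ξ₁ + 2ξ₂.
Selectivity: 1ξ₁ / (2ξ₂) = 3.48 → ξ₁ = 6.96 ξ₂.
Substitute: (1·6.96 + 2) ξ₂ = 198 → ξ₂ = 22.1 kmol/h, ξ₁ = 153.8 kmol/h.
Outlet amounts (n = n₀ + Σ ν·ξ):
  A: 764.6 − 1(153.8) − 2(22.1) = 566.6
  E: 1285 − 3(153.8) − 2(22.1) = 779.6
  B: 0 + 1(153.8) = 153.8
  D: 0 + 2(22.1) = 44.21

780 kmol/h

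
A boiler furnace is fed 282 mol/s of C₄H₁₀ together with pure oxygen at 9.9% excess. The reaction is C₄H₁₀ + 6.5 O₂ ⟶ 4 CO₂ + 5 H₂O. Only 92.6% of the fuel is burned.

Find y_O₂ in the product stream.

Stoichiometric O₂ = 6.5 × 282 = 1833 mol/s; O₂ fed = 1833 × 1.099 = 2014 mol/s.
Fuel reacted = 0.926 × 282 → ξ = 261.1 mol/s.
Outlet (n = n₀ + ν ξ):
  C₄H₁₀: 282 − 1(261.1) = 20.87
  O₂: 2014 − 6.5(261.1) = 317.1
  CO₂: 0 + 4(261.1) = 1045
  H₂O: 0 + 5(261.1) = 1306
Total out = 2688 mol/s; y_O₂ = 317.1 / 2688 = 0.118.

0.118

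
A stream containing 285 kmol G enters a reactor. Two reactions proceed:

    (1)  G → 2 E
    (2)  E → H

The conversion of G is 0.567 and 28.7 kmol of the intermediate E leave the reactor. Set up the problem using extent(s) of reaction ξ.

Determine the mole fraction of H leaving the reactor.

Conversion of G: G consumed = 1ξ₁ = 0.567 × 285 → ξ₁ = 161.6 kmol.
E balance: n_E = 0 + 2ξ₁ − 1ξ₂ = 28.7 → ξ₂ = (2·161.6 − 28.7)/1 = 294.5 kmol.
Outlet amounts (n = n₀ + Σ ν·ξ):
  G: 285 − 1(161.6) = 123.4
  E: 0 + 2(161.6) − 1(294.5) = 28.7
  H: 0 + 1(294.5) = 294.5
Total out = 446.6 kmol; y_H = 294.5 / 446.6 = 0.6594.

0.659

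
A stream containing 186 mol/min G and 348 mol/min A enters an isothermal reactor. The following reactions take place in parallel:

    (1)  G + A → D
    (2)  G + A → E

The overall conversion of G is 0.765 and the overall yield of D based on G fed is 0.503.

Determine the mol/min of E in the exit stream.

Yield of D: 1ξ₁ / 186 = 0.503 → ξ₁ = 93.56 mol/min.
Conversion of G: 1ξ₁ + 1ξ₂ = 0.765 × 186 = 142.3 → ξ₂ = 48.73 mol/min.
Outlet amounts (n = n₀ + Σ ν·ξ):
  G: 186 − 1(93.56) − 1(48.73) = 43.71
  A: 348 − 1(93.56) − 1(48.73) = 205.7
  D: 0 + 1(93.56) = 93.56
  E: 0 + 1(48.73) = 48.73

48.7 mol/min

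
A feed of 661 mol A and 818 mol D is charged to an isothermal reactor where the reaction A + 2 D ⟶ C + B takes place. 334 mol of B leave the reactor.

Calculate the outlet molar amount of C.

334 mol

For B: n = n₀ + 1ξ → 334 = 0 + 1ξ, giving ξ = 334 mol.
Outlet amounts (n = n₀ + ν ξ):
  A: 661 − 1(334) = 327
  D: 818 − 2(334) = 150
  C: 0 + 1(334) = 334
  B: 0 + 1(334) = 334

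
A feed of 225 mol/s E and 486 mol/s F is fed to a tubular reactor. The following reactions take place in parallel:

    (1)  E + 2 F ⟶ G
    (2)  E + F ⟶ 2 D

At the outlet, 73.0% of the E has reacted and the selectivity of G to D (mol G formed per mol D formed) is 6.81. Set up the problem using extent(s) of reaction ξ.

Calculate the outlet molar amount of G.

153 mol/s

Conversion of E: E consumed = 0.73 × 225 = 164.2 mol/s = 1ξ₁ + 1ξ₂.
Selectivity: 1ξ₁ / (2ξ₂) = 6.81 → ξ₁ = 13.62 ξ₂.
Substitute: (1·13.62 + 1) ξ₂ = 164.2 → ξ₂ = 11.23 mol/s, ξ₁ = 153 mol/s.
Outlet amounts (n = n₀ + Σ ν·ξ):
  E: 225 − 1(153) − 1(11.23) = 60.75
  F: 486 − 2(153) − 1(11.23) = 168.7
  G: 0 + 1(153) = 153
  D: 0 + 2(11.23) = 22.47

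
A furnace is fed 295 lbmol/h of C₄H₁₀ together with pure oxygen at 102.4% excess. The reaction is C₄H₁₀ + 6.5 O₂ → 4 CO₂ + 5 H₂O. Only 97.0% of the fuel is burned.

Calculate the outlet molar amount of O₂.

2020 lbmol/h

Stoichiometric O₂ = 6.5 × 295 = 1918 lbmol/h; O₂ fed = 1918 × 2.024 = 3881 lbmol/h.
Fuel reacted = 0.97 × 295 → ξ = 286.1 lbmol/h.
Outlet (n = n₀ + ν ξ):
  C₄H₁₀: 295 − 1(286.1) = 8.85
  O₂: 3881 − 6.5(286.1) = 2021
  CO₂: 0 + 4(286.1) = 1145
  H₂O: 0 + 5(286.1) = 1431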